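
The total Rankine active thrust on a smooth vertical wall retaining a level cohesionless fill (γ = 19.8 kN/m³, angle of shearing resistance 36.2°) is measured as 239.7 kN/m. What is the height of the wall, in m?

9.70 m

K_a = 0.2574. P_a = ½ K_a γ H² ⇒ H = √(2P_a/(K_a γ)).
H = √(2×239.7/(0.2574×19.8)) = 9.699 m.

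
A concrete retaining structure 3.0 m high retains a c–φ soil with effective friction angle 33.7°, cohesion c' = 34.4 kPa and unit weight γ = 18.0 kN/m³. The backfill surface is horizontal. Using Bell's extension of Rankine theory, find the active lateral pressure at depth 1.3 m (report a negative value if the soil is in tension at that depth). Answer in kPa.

K_a = (1 − sin φ)/(1 + sin φ) = 0.2863.
σ_a = K_a γ z − 2c√K_a = 0.2863×18.0×1.3 − 2×34.4×0.5351 = -30.11 kPa.

-30.1 kPa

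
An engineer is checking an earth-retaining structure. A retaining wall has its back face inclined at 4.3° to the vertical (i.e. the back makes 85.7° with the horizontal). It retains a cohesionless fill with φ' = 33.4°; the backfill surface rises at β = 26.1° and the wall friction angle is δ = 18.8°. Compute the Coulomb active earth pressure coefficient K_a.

K_a = sin²(α+φ) / [sin²α · sin(α−δ) · (1 + √{sin(φ+δ)sin(φ−β) / (sin(α−δ)sin(α+β))})²].
With α = 85.7°, φ = 33.4°, δ = 18.8°, β = 26.1°: K_a = 0.4629.

0.463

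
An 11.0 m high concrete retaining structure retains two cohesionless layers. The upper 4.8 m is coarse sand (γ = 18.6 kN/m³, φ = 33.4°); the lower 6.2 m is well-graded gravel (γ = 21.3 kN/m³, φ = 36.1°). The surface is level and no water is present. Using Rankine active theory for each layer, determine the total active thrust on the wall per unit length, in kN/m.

K_a1 = tan²(45°−33.4°/2) = 0.2899; K_a2 = tan²(45°−36.1°/2) = 0.2585.
Layer 1: σ at base = K_a1 γ₁ h₁ = 25.88 kPa; P₁ = ½×25.88×4.8 = 62.12.
Layer 2: σ_v at top = γ₁h₁ = 89.28; σ_h top = K_a2×89.28 = 23.08; σ_h base = K_a2×(89.28+21.3×6.2) = 57.22.
P₂ = ½(23.08+57.22)×6.2 = 248.9. Total P_a = 62.12+248.9 = 311.0 kN/m.

311 kN/m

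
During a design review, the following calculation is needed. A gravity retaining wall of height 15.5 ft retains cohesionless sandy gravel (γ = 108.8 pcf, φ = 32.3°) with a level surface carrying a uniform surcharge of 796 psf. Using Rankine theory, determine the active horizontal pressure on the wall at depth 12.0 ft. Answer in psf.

K_a = (1 − sin φ)/(1 + sin φ) = 0.3035.
σ_v = γz + q = 108.8 × 12.0 + 796 = 2102 psf.
σ_h = K_a σ_v = 0.3035 × 2102 = 637.8 psf.

638 psf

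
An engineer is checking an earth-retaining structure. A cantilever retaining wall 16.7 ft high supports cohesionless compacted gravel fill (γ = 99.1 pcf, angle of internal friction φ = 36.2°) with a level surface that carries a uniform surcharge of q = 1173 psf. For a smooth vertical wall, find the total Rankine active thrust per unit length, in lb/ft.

K_a = tan²(45° − φ/2) = 0.2574.
Soil triangle: ½ K_a γ H² = 0.5×0.2574×99.1×16.7² = 3557 lb/ft.
Surcharge rectangle: K_a q H = 0.2574×1173×16.7 = 5042 lb/ft.
Total = 3557 + 5042 = 8599 lb/ft.

8600 lb/ft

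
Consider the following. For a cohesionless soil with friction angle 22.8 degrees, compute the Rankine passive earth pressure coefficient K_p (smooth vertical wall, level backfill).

2.27

K_p = (1 + sin φ)/(1 − sin φ) = tan²(45° + 22.8°/2) = 2.265.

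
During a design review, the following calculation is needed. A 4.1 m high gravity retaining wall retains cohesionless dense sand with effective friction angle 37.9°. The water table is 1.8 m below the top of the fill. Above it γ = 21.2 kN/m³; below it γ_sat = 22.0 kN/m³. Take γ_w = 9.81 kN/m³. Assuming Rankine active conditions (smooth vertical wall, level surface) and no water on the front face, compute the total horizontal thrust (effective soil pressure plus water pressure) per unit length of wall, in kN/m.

K_a = tan²(45° − φ/2) = 0.2389.
γ' = 22.0 − 9.81 = 12.19 kN/m³. Depth below WT = 2.3 m.
σ'_h at WT = K_a γ d_w = 9.118 kPa; at base = 9.118 + K_a γ' × 2.3 = 15.82 kPa.
P₁ (0–1.8 m) = ½×9.118×1.8 = 8.206. P₂ (1.8–4.1 m) = ½(9.118+15.82)×2.3 = 28.68.
P_w = ½ γ_w h₂² = 0.5×9.81×2.3² = 25.95. Total = 8.206+28.68+25.95 = 62.83 kN/m.

62.8 kN/m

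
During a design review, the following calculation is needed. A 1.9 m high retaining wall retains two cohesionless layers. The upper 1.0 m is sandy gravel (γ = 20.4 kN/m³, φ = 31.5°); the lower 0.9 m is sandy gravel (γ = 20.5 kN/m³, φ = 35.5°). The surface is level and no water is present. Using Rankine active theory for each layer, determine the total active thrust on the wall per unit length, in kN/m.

10.3 kN/m

K_a1 = tan²(45°−31.5°/2) = 0.3136; K_a2 = tan²(45°−35.5°/2) = 0.2653.
Layer 1: σ at base = K_a1 γ₁ h₁ = 6.398 kPa; P₁ = ½×6.398×1.0 = 3.199.
Layer 2: σ_v at top = γ₁h₁ = 20.40; σ_h top = K_a2×20.40 = 5.411; σ_h base = K_a2×(20.40+20.5×0.9) = 10.31.
P₂ = ½(5.411+10.31)×0.9 = 7.072. Total P_a = 3.199+7.072 = 10.27 kN/m.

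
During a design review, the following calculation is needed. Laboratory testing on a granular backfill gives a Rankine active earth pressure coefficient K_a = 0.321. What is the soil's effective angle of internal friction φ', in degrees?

K_a = tan²(45° − φ/2) ⇒ 45° − φ/2 = arctan(√0.321) = 29.53°.
φ = 2(45° − 29.53°) = 30.93°.

30.9°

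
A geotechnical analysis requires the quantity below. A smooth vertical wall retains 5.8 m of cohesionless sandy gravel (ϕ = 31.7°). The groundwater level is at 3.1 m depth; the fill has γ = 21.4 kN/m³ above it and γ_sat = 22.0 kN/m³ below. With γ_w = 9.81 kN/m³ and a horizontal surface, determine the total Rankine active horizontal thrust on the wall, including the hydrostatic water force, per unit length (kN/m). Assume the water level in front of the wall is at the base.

K_a = tan²(45° − φ/2) = 0.3111.
γ' = 22.0 − 9.81 = 12.19 kN/m³. Depth below WT = 2.7 m.
σ'_h at WT = K_a γ d_w = 20.64 kPa; at base = 20.64 + K_a γ' × 2.7 = 30.87 kPa.
P₁ (0–3.1 m) = ½×20.64×3.1 = 31.99. P₂ (3.1–5.8 m) = ½(20.64+30.87)×2.7 = 69.54.
P_w = ½ γ_w h₂² = 0.5×9.81×2.7² = 35.76. Total = 31.99+69.54+35.76 = 137.3 kN/m.

137 kN/m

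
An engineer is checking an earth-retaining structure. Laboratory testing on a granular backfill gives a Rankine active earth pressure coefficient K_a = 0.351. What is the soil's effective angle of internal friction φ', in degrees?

K_a = tan²(45° − φ/2) ⇒ 45° − φ/2 = arctan(√0.351) = 30.64°.
φ = 2(45° − 30.64°) = 28.71°.

28.7°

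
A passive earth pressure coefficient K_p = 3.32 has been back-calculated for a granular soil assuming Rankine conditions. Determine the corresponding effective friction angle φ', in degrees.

K_p = (1+sin φ)/(1−sin φ) ⇒ sin φ = (K_p − 1)/(K_p + 1) = 0.5370.
φ = arcsin(0.5370) = 32.48°.

32.5°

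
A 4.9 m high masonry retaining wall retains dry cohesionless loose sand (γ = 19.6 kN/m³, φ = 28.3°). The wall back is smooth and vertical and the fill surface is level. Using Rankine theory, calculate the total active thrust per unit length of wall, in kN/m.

83.9 kN/m

K_a = tan²(45° − φ/2) = 0.3568.
P_a = ½ K_a γ H² = 0.5 × 0.3568 × 19.6 × 4.9² = 83.95 kN/m.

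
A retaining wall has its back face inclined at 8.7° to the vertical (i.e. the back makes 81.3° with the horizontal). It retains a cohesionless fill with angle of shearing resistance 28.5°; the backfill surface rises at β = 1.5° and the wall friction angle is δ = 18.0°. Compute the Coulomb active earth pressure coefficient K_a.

0.391

K_a = sin²(α+φ) / [sin²α · sin(α−δ) · (1 + √{sin(φ+δ)sin(φ−β) / (sin(α−δ)sin(α+β))})²].
With α = 81.3°, φ = 28.5°, δ = 18.0°, β = 1.5°: K_a = 0.3915.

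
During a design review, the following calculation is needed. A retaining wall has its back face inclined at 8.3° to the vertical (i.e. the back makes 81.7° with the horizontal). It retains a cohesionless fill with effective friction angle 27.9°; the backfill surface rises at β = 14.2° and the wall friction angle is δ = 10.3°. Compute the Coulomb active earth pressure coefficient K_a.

K_a = sin²(α+φ) / [sin²α · sin(α−δ) · (1 + √{sin(φ+δ)sin(φ−β) / (sin(α−δ)sin(α+β))})²].
With α = 81.7°, φ = 27.9°, δ = 10.3°, β = 14.2°: K_a = 0.4920.

0.492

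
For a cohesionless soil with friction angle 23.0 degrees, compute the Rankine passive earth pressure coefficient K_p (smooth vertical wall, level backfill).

K_p = (1 + sin φ)/(1 − sin φ) = tan²(45° + 23.0°/2) = 2.283.

2.28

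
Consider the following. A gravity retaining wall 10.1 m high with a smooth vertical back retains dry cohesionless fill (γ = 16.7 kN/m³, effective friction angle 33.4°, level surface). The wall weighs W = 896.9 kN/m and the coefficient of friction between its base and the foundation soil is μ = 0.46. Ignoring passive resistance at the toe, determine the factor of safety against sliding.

1.67

K_a = tan²(45° − 33.4°/2) = 0.2899.
P_a = ½K_aγH² = 0.5×0.2899×16.7×10.1² = 247.0 kN/m, acting at H/3 = 3.367 m above the base.
FS_sliding = μW / P_a = 0.46×896.9 / 247.0 = 1.671.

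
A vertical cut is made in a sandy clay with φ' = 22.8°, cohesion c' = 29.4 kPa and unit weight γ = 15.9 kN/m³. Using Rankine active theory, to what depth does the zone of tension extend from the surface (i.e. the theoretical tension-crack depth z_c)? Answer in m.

K_a = tan²(45° − 22.8°/2) = 0.4414; √K_a = 0.6644.
The active pressure is zero where K_a γ z = 2c√K_a, so z_c = 2c/(γ√K_a) = 2×29.4/(15.9×0.6644) = 5.566 m.

5.57 m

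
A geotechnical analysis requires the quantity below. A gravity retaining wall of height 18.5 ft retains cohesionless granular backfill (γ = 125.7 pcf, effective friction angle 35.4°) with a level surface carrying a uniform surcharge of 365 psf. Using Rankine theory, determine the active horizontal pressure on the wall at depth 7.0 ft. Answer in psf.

332 psf

K_a = (1 − sin φ)/(1 + sin φ) = 0.2664.
σ_v = γz + q = 125.7 × 7.0 + 365 = 1245 psf.
σ_h = K_a σ_v = 0.2664 × 1245 = 331.6 psf.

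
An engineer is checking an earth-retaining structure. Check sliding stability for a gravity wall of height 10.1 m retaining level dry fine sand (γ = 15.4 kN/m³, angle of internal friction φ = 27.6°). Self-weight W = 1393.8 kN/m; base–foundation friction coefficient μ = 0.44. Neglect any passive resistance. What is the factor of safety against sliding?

2.13

K_a = tan²(45° − 27.6°/2) = 0.3668.
P_a = ½K_aγH² = 0.5×0.3668×15.4×10.1² = 288.1 kN/m, acting at H/3 = 3.367 m above the base.
FS_sliding = μW / P_a = 0.44×1393.8 / 288.1 = 2.129.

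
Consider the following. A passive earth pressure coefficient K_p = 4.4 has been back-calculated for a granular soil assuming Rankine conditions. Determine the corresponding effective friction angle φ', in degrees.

K_p = (1+sin φ)/(1−sin φ) ⇒ sin φ = (K_p − 1)/(K_p + 1) = 0.6296.
φ = arcsin(0.6296) = 39.02°.

39.0°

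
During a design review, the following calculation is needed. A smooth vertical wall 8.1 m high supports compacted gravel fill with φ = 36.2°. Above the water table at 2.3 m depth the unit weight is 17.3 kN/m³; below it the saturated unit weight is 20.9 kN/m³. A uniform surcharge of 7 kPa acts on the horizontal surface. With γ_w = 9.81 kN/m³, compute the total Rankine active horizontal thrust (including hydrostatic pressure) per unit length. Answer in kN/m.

K_a = tan²(45° − φ/2) = 0.2574.
γ' = 20.9 − 9.81 = 11.09 kN/m³. h₂ = H − d_w = 5.8 m.
σ'_h: at surface K_a·q = 1.802; at WT K_a(q+γd_w) = 12.04; at base K_a(q+γd_w+γ'h₂) = 28.60 kPa.
P₁ = ½(1.802+12.04)×2.3 = 15.92; P₂ = ½(12.04+28.60)×5.8 = 117.9; P_w = ½γ_w h₂² = 165.0.
Total = 15.92+117.9+165.0 = 298.8 kN/m.

299 kN/m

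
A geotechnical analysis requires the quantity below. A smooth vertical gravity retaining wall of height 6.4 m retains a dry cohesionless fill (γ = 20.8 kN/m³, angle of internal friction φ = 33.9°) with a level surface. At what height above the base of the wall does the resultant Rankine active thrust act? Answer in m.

K_a = 0.2839.
The pressure distribution is triangular, so the resultant acts at H/3 above the base = 6.4/3 = 2.133 m.

2.13 m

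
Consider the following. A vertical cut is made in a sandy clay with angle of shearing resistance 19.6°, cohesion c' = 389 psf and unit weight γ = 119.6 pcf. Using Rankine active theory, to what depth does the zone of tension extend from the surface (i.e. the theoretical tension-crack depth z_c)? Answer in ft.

K_a = tan²(45° − 19.6°/2) = 0.4976; √K_a = 0.7054.
The active pressure is zero where K_a γ z = 2c√K_a, so z_c = 2c/(γ√K_a) = 2×389/(119.6×0.7054) = 9.221 ft.

9.22 ft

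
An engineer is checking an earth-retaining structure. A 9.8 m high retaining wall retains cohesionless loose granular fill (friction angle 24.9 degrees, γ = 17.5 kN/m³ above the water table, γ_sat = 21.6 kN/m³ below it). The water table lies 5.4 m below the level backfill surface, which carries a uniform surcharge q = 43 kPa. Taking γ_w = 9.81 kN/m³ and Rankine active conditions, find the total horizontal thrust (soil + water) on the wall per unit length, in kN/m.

K_a = tan²(45° − φ/2) = 0.4074.
γ' = 21.6 − 9.81 = 11.79 kN/m³. h₂ = H − d_w = 4.4 m.
σ'_h: at surface K_a·q = 17.52; at WT K_a(q+γd_w) = 56.02; at base K_a(q+γd_w+γ'h₂) = 77.16 kPa.
P₁ = ½(17.52+56.02)×5.4 = 198.6; P₂ = ½(56.02+77.16)×4.4 = 293.0; P_w = ½γ_w h₂² = 94.96.
Total = 198.6+293.0+94.96 = 586.5 kN/m.

587 kN/m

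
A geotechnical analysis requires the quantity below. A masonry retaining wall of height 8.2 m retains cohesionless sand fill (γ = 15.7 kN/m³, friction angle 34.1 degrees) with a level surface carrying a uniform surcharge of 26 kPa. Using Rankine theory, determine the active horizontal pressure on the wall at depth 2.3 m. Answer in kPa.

K_a = (1 − sin φ)/(1 + sin φ) = 0.2815.
σ_v = γz + q = 15.7 × 2.3 + 26 = 62.11 kPa.
σ_h = K_a σ_v = 0.2815 × 62.11 = 17.49 kPa.

17.5 kPa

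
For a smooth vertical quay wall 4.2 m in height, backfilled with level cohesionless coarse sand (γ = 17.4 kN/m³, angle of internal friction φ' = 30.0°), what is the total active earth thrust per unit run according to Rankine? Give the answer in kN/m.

K_a = tan²(45° − φ/2) = 0.3333.
P_a = ½ K_a γ H² = 0.5 × 0.3333 × 17.4 × 4.2² = 51.16 kN/m.

51.2 kN/m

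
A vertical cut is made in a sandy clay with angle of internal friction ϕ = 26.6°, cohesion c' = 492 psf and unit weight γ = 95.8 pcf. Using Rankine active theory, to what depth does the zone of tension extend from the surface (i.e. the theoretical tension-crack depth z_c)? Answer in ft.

16.6 ft

K_a = tan²(45° − 26.6°/2) = 0.3814; √K_a = 0.6176.
The active pressure is zero where K_a γ z = 2c√K_a, so z_c = 2c/(γ√K_a) = 2×492/(95.8×0.6176) = 16.63 ft.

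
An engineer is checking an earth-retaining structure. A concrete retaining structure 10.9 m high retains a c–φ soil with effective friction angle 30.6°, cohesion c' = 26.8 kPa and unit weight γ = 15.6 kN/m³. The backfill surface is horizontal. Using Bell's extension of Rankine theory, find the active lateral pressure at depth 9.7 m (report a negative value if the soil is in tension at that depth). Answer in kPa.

18.7 kPa

K_a = (1 − sin φ)/(1 + sin φ) = 0.3253.
σ_a = K_a γ z − 2c√K_a = 0.3253×15.6×9.7 − 2×26.8×0.5704 = 18.66 kPa.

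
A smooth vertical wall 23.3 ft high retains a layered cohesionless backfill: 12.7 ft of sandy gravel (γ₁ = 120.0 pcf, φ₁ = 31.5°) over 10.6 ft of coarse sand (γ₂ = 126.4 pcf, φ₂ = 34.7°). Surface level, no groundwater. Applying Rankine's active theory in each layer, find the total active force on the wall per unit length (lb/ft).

9420 lb/ft

K_a1 = tan²(45°−31.5°/2) = 0.3136; K_a2 = tan²(45°−34.7°/2) = 0.2745.
Layer 1: σ at base = K_a1 γ₁ h₁ = 478.0 psf; P₁ = ½×478.0×12.7 = 3035.
Layer 2: σ_v at top = γ₁h₁ = 1524; σ_h top = K_a2×1524 = 418.3; σ_h base = K_a2×(1524+126.4×10.6) = 786.0.
P₂ = ½(418.3+786.0)×10.6 = 6383. Total P_a = 3035+6383 = 9418 lb/ft.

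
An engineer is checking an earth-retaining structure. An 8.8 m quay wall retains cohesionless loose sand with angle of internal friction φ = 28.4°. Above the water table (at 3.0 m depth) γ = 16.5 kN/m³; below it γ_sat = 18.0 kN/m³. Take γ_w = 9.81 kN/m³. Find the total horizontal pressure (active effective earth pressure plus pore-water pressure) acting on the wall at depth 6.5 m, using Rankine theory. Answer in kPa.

K_a = (1 − sin φ)/(1 + sin φ) = 0.3554.
γ' = 18.0 − 9.81 = 8.190 kN/m³.
Effective vertical stress at 6.5 m: σ'_v = 16.5×3.0 + 8.190×3.50 = 78.16 kPa.
σ'_h = K_a σ'_v = 0.3554 × 78.16 = 27.78 kPa; u = γ_w × 3.50 = 34.34 kPa.
Total σ_h = 27.78 + 34.34 = 62.11 kPa.

62.1 kPa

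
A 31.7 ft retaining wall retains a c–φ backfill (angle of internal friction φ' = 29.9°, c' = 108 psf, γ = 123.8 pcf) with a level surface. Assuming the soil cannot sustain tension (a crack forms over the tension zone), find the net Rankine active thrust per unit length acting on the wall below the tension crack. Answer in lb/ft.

17000 lb/ft

K_a = 0.3347; √K_a = 0.5785.
Tension-crack depth z_c = 2c/(γ√K_a) = 2×108/(123.8×0.5785) = 3.016 ft.
σ_a at base = K_a γ H − 2c√K_a = 0.3347×123.8×31.7 − 2×108×0.5785 = 1188 psf.
P_a = ½ × 1188 × (H − z_c) = 0.5×1188×28.68 = 17050 lb/ft.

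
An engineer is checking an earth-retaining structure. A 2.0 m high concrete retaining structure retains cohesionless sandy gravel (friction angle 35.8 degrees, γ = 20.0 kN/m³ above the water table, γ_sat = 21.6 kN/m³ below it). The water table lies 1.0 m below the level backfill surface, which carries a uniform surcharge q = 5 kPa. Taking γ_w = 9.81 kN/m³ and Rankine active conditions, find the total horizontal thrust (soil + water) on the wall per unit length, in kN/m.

K_a = tan²(45° − φ/2) = 0.2619.
γ' = 21.6 − 9.81 = 11.79 kN/m³. h₂ = H − d_w = 1.0 m.
σ'_h: at surface K_a·q = 1.309; at WT K_a(q+γd_w) = 6.547; at base K_a(q+γd_w+γ'h₂) = 9.634 kPa.
P₁ = ½(1.309+6.547)×1.0 = 3.928; P₂ = ½(6.547+9.634)×1.0 = 8.090; P_w = ½γ_w h₂² = 4.905.
Total = 3.928+8.090+4.905 = 16.92 kN/m.

16.9 kN/m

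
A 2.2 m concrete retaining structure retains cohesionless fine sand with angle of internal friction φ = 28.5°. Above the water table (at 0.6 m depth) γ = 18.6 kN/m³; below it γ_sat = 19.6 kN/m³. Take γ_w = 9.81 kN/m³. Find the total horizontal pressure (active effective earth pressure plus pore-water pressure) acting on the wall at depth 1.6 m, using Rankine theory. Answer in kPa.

K_a = (1 − sin φ)/(1 + sin φ) = 0.3540.
γ' = 19.6 − 9.81 = 9.790 kN/m³.
Effective vertical stress at 1.6 m: σ'_v = 18.6×0.6 + 9.790×1.00 = 20.95 kPa.
σ'_h = K_a σ'_v = 0.3540 × 20.95 = 7.415 kPa; u = γ_w × 1.00 = 9.810 kPa.
Total σ_h = 7.415 + 9.810 = 17.23 kPa.

17.2 kPa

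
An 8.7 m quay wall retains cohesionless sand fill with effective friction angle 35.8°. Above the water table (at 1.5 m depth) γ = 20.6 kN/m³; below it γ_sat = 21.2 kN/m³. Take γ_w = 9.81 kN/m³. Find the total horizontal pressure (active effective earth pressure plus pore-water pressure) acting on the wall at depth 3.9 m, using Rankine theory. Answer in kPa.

38.8 kPa

K_a = (1 − sin φ)/(1 + sin φ) = 0.2619.
γ' = 21.2 − 9.81 = 11.39 kN/m³.
Effective vertical stress at 3.9 m: σ'_v = 20.6×1.5 + 11.39×2.40 = 58.24 kPa.
σ'_h = K_a σ'_v = 0.2619 × 58.24 = 15.25 kPa; u = γ_w × 2.40 = 23.54 kPa.
Total σ_h = 15.25 + 23.54 = 38.79 kPa.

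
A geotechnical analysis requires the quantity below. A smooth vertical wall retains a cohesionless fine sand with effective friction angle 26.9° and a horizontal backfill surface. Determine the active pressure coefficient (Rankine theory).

0.377

K_a = (1 − sin φ)/(1 + sin φ) = (1 − sin 26.9°)/(1 + sin 26.9°) = 0.3770.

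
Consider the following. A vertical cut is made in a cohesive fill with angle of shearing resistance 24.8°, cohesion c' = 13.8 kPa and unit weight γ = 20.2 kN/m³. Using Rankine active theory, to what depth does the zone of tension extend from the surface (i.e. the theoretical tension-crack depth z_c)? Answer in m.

2.14 m

K_a = tan²(45° − 24.8°/2) = 0.4090; √K_a = 0.6395.
The active pressure is zero where K_a γ z = 2c√K_a, so z_c = 2c/(γ√K_a) = 2×13.8/(20.2×0.6395) = 2.136 m.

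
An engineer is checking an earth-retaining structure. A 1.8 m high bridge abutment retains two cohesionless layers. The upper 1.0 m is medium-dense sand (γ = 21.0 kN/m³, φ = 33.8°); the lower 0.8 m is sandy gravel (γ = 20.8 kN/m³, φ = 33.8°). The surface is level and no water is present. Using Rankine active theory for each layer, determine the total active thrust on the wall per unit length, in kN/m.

9.68 kN/m

K_a1 = tan²(45°−33.8°/2) = 0.2851; K_a2 = tan²(45°−33.8°/2) = 0.2851.
Layer 1: σ at base = K_a1 γ₁ h₁ = 5.987 kPa; P₁ = ½×5.987×1.0 = 2.994.
Layer 2: σ_v at top = γ₁h₁ = 21.00; σ_h top = K_a2×21.00 = 5.987; σ_h base = K_a2×(21.00+20.8×0.8) = 10.73.
P₂ = ½(5.987+10.73)×0.8 = 6.687. Total P_a = 2.994+6.687 = 9.681 kN/m.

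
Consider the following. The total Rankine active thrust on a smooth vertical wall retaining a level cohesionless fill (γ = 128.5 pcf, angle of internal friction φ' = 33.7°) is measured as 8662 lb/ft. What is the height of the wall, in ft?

K_a = 0.2863. P_a = ½ K_a γ H² ⇒ H = √(2P_a/(K_a γ)).
H = √(2×8662/(0.2863×128.5)) = 21.70 ft.

21.7 ft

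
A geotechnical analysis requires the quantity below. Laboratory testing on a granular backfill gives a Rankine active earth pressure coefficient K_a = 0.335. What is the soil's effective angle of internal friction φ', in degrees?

K_a = tan²(45° − φ/2) ⇒ 45° − φ/2 = arctan(√0.335) = 30.06°.
φ = 2(45° − 30.06°) = 29.88°.

29.9°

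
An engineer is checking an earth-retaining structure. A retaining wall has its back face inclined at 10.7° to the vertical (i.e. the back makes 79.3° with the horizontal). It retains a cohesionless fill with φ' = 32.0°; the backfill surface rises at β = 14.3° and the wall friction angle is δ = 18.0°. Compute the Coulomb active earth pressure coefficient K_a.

K_a = sin²(α+φ) / [sin²α · sin(α−δ) · (1 + √{sin(φ+δ)sin(φ−β) / (sin(α−δ)sin(α+β))})²].
With α = 79.3°, φ = 32.0°, δ = 18.0°, β = 14.3°: K_a = 0.4461.

0.446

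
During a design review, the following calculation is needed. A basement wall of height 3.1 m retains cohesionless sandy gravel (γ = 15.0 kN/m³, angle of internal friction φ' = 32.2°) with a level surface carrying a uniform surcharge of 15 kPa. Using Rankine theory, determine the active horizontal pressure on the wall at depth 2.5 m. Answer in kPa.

16.0 kPa

K_a = (1 − sin φ)/(1 + sin φ) = 0.3047.
σ_v = γz + q = 15.0 × 2.5 + 15 = 52.50 kPa.
σ_h = K_a σ_v = 0.3047 × 52.50 = 16.00 kPa.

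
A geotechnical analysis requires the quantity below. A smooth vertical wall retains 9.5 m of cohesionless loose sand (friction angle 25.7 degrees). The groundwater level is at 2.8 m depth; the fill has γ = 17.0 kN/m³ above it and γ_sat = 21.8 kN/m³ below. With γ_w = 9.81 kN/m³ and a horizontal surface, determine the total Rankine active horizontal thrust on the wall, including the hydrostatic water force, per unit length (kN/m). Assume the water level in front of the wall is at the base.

479 kN/m

K_a = tan²(45° − φ/2) = 0.3950.
γ' = 21.8 − 9.81 = 11.99 kN/m³. Depth below WT = 6.7 m.
σ'_h at WT = K_a γ d_w = 18.80 kPa; at base = 18.80 + K_a γ' × 6.7 = 50.54 kPa.
P₁ (0–2.8 m) = ½×18.80×2.8 = 26.32. P₂ (2.8–9.5 m) = ½(18.80+50.54)×6.7 = 232.3.
P_w = ½ γ_w h₂² = 0.5×9.81×6.7² = 220.2. Total = 26.32+232.3+220.2 = 478.8 kN/m.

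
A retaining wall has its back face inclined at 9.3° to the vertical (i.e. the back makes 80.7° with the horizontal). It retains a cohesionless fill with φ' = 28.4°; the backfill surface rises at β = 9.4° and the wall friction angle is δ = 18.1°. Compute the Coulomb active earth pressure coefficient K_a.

0.450

K_a = sin²(α+φ) / [sin²α · sin(α−δ) · (1 + √{sin(φ+δ)sin(φ−β) / (sin(α−δ)sin(α+β))})²].
With α = 80.7°, φ = 28.4°, δ = 18.1°, β = 9.4°: K_a = 0.4495.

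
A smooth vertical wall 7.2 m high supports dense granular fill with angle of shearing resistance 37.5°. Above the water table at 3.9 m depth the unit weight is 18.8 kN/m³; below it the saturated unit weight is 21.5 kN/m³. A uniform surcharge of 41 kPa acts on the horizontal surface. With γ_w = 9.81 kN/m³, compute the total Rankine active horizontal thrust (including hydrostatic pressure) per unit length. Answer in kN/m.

K_a = tan²(45° − φ/2) = 0.2432.
γ' = 21.5 − 9.81 = 11.69 kN/m³. h₂ = H − d_w = 3.3 m.
σ'_h: at surface K_a·q = 9.971; at WT K_a(q+γd_w) = 27.80; at base K_a(q+γd_w+γ'h₂) = 37.18 kPa.
P₁ = ½(9.971+27.80)×3.9 = 73.66; P₂ = ½(27.80+37.18)×3.3 = 107.2; P_w = ½γ_w h₂² = 53.42.
Total = 73.66+107.2+53.42 = 234.3 kN/m.

234 kN/m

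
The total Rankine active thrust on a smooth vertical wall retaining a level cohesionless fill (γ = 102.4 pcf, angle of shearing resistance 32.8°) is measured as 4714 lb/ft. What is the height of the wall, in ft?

K_a = 0.2973. P_a = ½ K_a γ H² ⇒ H = √(2P_a/(K_a γ)).
H = √(2×4714/(0.2973×102.4)) = 17.60 ft.

17.6 ft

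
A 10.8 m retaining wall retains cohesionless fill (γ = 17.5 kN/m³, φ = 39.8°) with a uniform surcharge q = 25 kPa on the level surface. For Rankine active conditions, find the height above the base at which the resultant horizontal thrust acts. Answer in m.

K_a = 0.2194.
Triangular part P₁ = ½K_aγH² = 224.0 at H/3 = 3.600 m; rectangular part P₂ = K_a q H = 59.25 at H/2 = 5.400 m.
ȳ = (P₁·3.600 + P₂·5.400)/(P₁+P₂) = 3.977 m.

3.98 m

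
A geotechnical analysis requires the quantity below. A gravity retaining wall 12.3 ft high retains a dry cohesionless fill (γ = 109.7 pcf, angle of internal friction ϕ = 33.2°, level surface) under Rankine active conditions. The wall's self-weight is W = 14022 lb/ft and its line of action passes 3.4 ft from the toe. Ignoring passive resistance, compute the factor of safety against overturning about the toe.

4.79

K_a = tan²(45° − 33.2°/2) = 0.2924.
P_a = ½K_aγH² = 0.5×0.2924×109.7×12.3² = 2426 lb/ft, acting at H/3 = 4.100 ft above the base.
Overturning moment M_o = P_a × H/3 = 2426 × 4.100 = 9947.
Resisting moment M_r = W × 3.4 = 14022 × 3.4 = 47670.
FS_overturning = M_r/M_o = 47670/9947 = 4.793.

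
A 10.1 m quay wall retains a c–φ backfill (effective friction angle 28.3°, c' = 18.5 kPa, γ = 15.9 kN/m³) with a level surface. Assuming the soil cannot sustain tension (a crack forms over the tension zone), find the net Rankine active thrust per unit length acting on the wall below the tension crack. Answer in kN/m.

109 kN/m

K_a = 0.3568; √K_a = 0.5973.
Tension-crack depth z_c = 2c/(γ√K_a) = 2×18.5/(15.9×0.5973) = 3.896 m.
σ_a at base = K_a γ H − 2c√K_a = 0.3568×15.9×10.1 − 2×18.5×0.5973 = 35.19 kPa.
P_a = ½ × 35.19 × (H − z_c) = 0.5×35.19×6.204 = 109.2 kN/m.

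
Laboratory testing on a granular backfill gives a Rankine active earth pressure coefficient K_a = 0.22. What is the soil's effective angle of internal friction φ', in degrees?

39.7°

K_a = tan²(45° − φ/2) ⇒ 45° − φ/2 = arctan(√0.22) = 25.13°.
φ = 2(45° − 25.13°) = 39.74°.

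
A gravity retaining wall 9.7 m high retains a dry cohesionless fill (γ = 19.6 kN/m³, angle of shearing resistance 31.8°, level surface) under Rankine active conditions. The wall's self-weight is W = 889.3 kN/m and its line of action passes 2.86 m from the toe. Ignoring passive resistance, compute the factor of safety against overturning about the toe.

K_a = tan²(45° − 31.8°/2) = 0.3098.
P_a = ½K_aγH² = 0.5×0.3098×19.6×9.7² = 285.7 kN/m, acting at H/3 = 3.233 m above the base.
Overturning moment M_o = P_a × H/3 = 285.7 × 3.233 = 923.6.
Resisting moment M_r = W × 2.86 = 889.3 × 2.86 = 2543.
FS_overturning = M_r/M_o = 2543/923.6 = 2.754.

2.75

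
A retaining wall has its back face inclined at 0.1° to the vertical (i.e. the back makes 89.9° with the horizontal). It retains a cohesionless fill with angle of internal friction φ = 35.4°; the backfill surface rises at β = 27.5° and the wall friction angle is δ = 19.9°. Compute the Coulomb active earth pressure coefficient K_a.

K_a = sin²(α+φ) / [sin²α · sin(α−δ) · (1 + √{sin(φ+δ)sin(φ−β) / (sin(α−δ)sin(α+β))})²].
With α = 89.9°, φ = 35.4°, δ = 19.9°, β = 27.5°: K_a = 0.3787.

0.379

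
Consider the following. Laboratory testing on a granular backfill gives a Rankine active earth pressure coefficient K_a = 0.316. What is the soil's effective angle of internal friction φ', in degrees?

31.3°

K_a = tan²(45° − φ/2) ⇒ 45° − φ/2 = arctan(√0.316) = 29.34°.
φ = 2(45° − 29.34°) = 31.32°.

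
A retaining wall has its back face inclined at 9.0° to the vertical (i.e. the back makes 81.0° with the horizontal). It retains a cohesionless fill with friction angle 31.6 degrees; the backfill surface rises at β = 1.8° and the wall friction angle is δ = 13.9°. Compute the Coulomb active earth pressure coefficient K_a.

0.360

K_a = sin²(α+φ) / [sin²α · sin(α−δ) · (1 + √{sin(φ+δ)sin(φ−β) / (sin(α−δ)sin(α+β))})²].
With α = 81.0°, φ = 31.6°, δ = 13.9°, β = 1.8°: K_a = 0.3602.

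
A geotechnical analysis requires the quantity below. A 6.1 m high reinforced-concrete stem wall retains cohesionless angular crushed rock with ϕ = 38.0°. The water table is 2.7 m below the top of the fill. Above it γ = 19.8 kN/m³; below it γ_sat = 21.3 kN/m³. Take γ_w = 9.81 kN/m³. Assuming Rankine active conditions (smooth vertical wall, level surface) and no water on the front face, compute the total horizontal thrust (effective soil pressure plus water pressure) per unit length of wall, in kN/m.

K_a = tan²(45° − φ/2) = 0.2379.
γ' = 21.3 − 9.81 = 11.49 kN/m³. Depth below WT = 3.4 m.
σ'_h at WT = K_a γ d_w = 12.72 kPa; at base = 12.72 + K_a γ' × 3.4 = 22.01 kPa.
P₁ (0–2.7 m) = ½×12.72×2.7 = 17.17. P₂ (2.7–6.1 m) = ½(12.72+22.01)×3.4 = 59.04.
P_w = ½ γ_w h₂² = 0.5×9.81×3.4² = 56.70. Total = 17.17+59.04+56.70 = 132.9 kN/m.

133 kN/m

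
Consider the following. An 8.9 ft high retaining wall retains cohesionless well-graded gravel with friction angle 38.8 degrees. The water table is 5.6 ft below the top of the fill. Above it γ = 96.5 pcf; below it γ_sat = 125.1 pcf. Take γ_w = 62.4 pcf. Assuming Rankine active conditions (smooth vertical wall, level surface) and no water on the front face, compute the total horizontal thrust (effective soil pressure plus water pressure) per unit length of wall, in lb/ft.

K_a = tan²(45° − φ/2) = 0.2296.
γ' = 125.1 − 62.4 = 62.70 pcf. Depth below WT = 3.3 ft.
σ'_h at WT = K_a γ d_w = 124.1 psf; at base = 124.1 + K_a γ' × 3.3 = 171.5 psf.
P₁ (0–5.6 ft) = ½×124.1×5.6 = 347.3. P₂ (5.6–8.9 ft) = ½(124.1+171.5)×3.3 = 487.7.
P_w = ½ γ_w h₂² = 0.5×62.4×3.3² = 339.8. Total = 347.3+487.7+339.8 = 1175 lb/ft.

1170 lb/ft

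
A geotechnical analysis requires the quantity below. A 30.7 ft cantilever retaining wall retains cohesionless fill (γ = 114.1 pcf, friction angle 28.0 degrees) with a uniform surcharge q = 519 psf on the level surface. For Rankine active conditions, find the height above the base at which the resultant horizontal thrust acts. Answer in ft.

K_a = 0.3610.
Triangular part P₁ = ½K_aγH² = 19410 at H/3 = 10.23 ft; rectangular part P₂ = K_a q H = 5752 at H/2 = 15.35 ft.
ȳ = (P₁·10.23 + P₂·15.35)/(P₁+P₂) = 11.40 ft.

11.4 ft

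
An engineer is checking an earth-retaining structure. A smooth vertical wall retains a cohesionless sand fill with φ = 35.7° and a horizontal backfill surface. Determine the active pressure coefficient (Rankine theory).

K_a = tan²(45° − φ/2) = tan²(27.15°) = 0.2630.

0.263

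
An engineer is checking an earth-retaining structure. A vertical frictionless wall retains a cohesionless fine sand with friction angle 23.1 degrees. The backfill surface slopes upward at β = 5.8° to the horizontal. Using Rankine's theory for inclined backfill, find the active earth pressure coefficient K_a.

K_a = cos β · (cos β − √(cos²β − cos²φ)) / (cos β + √(cos²β − cos²φ)).
cos β = 0.9949, cos φ = 0.9198, √(cos²β − cos²φ) = 0.3791.
K_a = 0.9949 × (0.9949 − 0.3791)/(0.9949 + 0.3791) = 0.4459.

0.446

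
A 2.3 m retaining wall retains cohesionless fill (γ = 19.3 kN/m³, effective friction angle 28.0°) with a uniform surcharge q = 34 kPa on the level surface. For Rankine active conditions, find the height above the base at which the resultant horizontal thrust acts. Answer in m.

0.999 m

K_a = 0.3610.
Triangular part P₁ = ½K_aγH² = 18.43 at H/3 = 0.7667 m; rectangular part P₂ = K_a q H = 28.23 at H/2 = 1.150 m.
ȳ = (P₁·0.7667 + P₂·1.150)/(P₁+P₂) = 0.9986 m.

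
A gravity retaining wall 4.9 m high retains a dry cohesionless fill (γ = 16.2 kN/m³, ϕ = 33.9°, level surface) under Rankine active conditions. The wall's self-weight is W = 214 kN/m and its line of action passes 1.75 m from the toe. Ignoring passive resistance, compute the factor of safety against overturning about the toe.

4.15

K_a = tan²(45° − 33.9°/2) = 0.2839.
P_a = ½K_aγH² = 0.5×0.2839×16.2×4.9² = 55.21 kN/m, acting at H/3 = 1.633 m above the base.
Overturning moment M_o = P_a × H/3 = 55.21 × 1.633 = 90.18.
Resisting moment M_r = W × 1.75 = 214 × 1.75 = 374.5.
FS_overturning = M_r/M_o = 374.5/90.18 = 4.153.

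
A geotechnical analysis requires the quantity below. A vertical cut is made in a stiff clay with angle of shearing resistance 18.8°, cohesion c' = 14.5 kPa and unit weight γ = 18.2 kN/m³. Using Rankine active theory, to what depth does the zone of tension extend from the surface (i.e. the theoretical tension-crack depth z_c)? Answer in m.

2.23 m

K_a = tan²(45° − 18.8°/2) = 0.5126; √K_a = 0.7159.
The active pressure is zero where K_a γ z = 2c√K_a, so z_c = 2c/(γ√K_a) = 2×14.5/(18.2×0.7159) = 2.226 m.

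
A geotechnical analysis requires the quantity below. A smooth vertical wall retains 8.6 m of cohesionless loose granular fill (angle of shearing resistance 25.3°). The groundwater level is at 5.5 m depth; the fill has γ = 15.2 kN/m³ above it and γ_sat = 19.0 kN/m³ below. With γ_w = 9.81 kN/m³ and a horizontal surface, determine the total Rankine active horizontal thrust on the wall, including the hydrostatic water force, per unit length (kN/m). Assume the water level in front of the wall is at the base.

K_a = tan²(45° − φ/2) = 0.4012.
γ' = 19.0 − 9.81 = 9.190 kN/m³. Depth below WT = 3.1 m.
σ'_h at WT = K_a γ d_w = 33.54 kPa; at base = 33.54 + K_a γ' × 3.1 = 44.97 kPa.
P₁ (0–5.5 m) = ½×33.54×5.5 = 92.23. P₂ (5.5–8.6 m) = ½(33.54+44.97)×3.1 = 121.7.
P_w = ½ γ_w h₂² = 0.5×9.81×3.1² = 47.14. Total = 92.23+121.7+47.14 = 261.1 kN/m.

261 kN/m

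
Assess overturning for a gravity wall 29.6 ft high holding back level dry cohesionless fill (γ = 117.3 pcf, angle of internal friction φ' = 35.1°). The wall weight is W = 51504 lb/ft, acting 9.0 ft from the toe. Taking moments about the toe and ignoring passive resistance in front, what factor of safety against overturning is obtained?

3.39

K_a = tan²(45° − 35.1°/2) = 0.2698.
P_a = ½K_aγH² = 0.5×0.2698×117.3×29.6² = 13870 lb/ft, acting at H/3 = 9.867 ft above the base.
Overturning moment M_o = P_a × H/3 = 13870 × 9.867 = 136800.
Resisting moment M_r = W × 9.0 = 51504 × 9.0 = 463500.
FS_overturning = M_r/M_o = 463500/136800 = 3.388.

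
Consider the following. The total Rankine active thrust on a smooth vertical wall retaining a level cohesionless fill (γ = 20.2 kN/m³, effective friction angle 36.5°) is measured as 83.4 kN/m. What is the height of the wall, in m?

5.70 m

K_a = 0.2541. P_a = ½ K_a γ H² ⇒ H = √(2P_a/(K_a γ)).
H = √(2×83.4/(0.2541×20.2)) = 5.701 m.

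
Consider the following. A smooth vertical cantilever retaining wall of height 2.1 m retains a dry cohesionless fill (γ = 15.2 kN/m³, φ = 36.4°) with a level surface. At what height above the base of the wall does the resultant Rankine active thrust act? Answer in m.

0.700 m

K_a = 0.2552.
The pressure distribution is triangular, so the resultant acts at H/3 above the base = 2.1/3 = 0.7000 m.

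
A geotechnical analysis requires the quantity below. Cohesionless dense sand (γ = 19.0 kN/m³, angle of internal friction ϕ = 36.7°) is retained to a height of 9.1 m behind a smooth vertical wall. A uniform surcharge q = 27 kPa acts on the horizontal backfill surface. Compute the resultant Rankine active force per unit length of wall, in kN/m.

K_a = tan²(45° − φ/2) = 0.2519.
Soil triangle: ½ K_a γ H² = 0.5×0.2519×19.0×9.1² = 198.1 kN/m.
Surcharge rectangle: K_a q H = 0.2519×27×9.1 = 61.88 kN/m.
Total = 198.1 + 61.88 = 260.0 kN/m.

260 kN/m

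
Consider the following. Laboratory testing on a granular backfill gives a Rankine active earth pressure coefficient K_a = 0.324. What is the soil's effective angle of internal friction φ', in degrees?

K_a = tan²(45° − φ/2) ⇒ 45° − φ/2 = arctan(√0.324) = 29.65°.
φ = 2(45° − 29.65°) = 30.70°.

30.7°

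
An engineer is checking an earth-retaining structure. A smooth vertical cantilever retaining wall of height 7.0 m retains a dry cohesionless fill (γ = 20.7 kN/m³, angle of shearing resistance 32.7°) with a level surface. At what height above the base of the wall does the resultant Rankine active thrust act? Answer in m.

K_a = 0.2985.
The pressure distribution is triangular, so the resultant acts at H/3 above the base = 7.0/3 = 2.333 m.

2.33 m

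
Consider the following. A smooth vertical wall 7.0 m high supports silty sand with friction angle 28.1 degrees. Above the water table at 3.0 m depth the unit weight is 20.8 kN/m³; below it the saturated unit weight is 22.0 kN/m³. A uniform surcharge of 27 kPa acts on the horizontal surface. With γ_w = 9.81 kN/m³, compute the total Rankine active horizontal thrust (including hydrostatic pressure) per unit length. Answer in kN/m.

K_a = tan²(45° − φ/2) = 0.3596.
γ' = 22.0 − 9.81 = 12.19 kN/m³. h₂ = H − d_w = 4.0 m.
σ'_h: at surface K_a·q = 9.709; at WT K_a(q+γd_w) = 32.15; at base K_a(q+γd_w+γ'h₂) = 49.68 kPa.
P₁ = ½(9.709+32.15)×3.0 = 62.79; P₂ = ½(32.15+49.68)×4.0 = 163.7; P_w = ½γ_w h₂² = 78.48.
Total = 62.79+163.7+78.48 = 304.9 kN/m.

305 kN/m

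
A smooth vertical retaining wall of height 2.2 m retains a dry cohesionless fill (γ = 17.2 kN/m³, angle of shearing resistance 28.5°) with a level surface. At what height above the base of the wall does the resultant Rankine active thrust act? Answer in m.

K_a = 0.3540.
The pressure distribution is triangular, so the resultant acts at H/3 above the base = 2.2/3 = 0.7333 m.

0.733 m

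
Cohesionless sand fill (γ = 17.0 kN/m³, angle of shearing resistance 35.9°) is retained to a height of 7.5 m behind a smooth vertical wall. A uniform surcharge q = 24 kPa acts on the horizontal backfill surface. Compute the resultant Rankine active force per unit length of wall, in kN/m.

172 kN/m

K_a = tan²(45° − φ/2) = 0.2607.
Soil triangle: ½ K_a γ H² = 0.5×0.2607×17.0×7.5² = 124.7 kN/m.
Surcharge rectangle: K_a q H = 0.2607×24×7.5 = 46.93 kN/m.
Total = 124.7 + 46.93 = 171.6 kN/m.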